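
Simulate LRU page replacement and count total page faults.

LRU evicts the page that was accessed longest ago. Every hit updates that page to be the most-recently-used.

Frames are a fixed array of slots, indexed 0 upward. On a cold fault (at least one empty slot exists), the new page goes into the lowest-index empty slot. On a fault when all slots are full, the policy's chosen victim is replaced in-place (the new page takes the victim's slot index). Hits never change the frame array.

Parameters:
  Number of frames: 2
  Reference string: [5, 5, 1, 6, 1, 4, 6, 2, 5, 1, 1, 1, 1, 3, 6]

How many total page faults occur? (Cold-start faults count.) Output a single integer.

Step 0: ref 5 → FAULT, frames=[5,-]
Step 1: ref 5 → HIT, frames=[5,-]
Step 2: ref 1 → FAULT, frames=[5,1]
Step 3: ref 6 → FAULT (evict 5), frames=[6,1]
Step 4: ref 1 → HIT, frames=[6,1]
Step 5: ref 4 → FAULT (evict 6), frames=[4,1]
Step 6: ref 6 → FAULT (evict 1), frames=[4,6]
Step 7: ref 2 → FAULT (evict 4), frames=[2,6]
Step 8: ref 5 → FAULT (evict 6), frames=[2,5]
Step 9: ref 1 → FAULT (evict 2), frames=[1,5]
Step 10: ref 1 → HIT, frames=[1,5]
Step 11: ref 1 → HIT, frames=[1,5]
Step 12: ref 1 → HIT, frames=[1,5]
Step 13: ref 3 → FAULT (evict 5), frames=[1,3]
Step 14: ref 6 → FAULT (evict 1), frames=[6,3]
Total faults: 10

Answer: 10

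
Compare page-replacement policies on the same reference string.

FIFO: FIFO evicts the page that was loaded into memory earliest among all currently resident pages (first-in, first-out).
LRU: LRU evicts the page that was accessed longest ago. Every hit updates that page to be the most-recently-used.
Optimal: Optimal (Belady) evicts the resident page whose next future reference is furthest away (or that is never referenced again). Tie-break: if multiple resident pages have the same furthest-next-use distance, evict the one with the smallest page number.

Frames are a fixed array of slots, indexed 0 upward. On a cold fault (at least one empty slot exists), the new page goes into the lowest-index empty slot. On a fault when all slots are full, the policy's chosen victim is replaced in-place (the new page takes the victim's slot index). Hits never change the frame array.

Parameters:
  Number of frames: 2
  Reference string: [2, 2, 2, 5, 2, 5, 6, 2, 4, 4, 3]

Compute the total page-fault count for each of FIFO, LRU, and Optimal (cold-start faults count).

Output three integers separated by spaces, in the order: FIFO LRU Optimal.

--- FIFO ---
  step 0: ref 2 -> FAULT, frames=[2,-] (faults so far: 1)
  step 1: ref 2 -> HIT, frames=[2,-] (faults so far: 1)
  step 2: ref 2 -> HIT, frames=[2,-] (faults so far: 1)
  step 3: ref 5 -> FAULT, frames=[2,5] (faults so far: 2)
  step 4: ref 2 -> HIT, frames=[2,5] (faults so far: 2)
  step 5: ref 5 -> HIT, frames=[2,5] (faults so far: 2)
  step 6: ref 6 -> FAULT, evict 2, frames=[6,5] (faults so far: 3)
  step 7: ref 2 -> FAULT, evict 5, frames=[6,2] (faults so far: 4)
  step 8: ref 4 -> FAULT, evict 6, frames=[4,2] (faults so far: 5)
  step 9: ref 4 -> HIT, frames=[4,2] (faults so far: 5)
  step 10: ref 3 -> FAULT, evict 2, frames=[4,3] (faults so far: 6)
  FIFO total faults: 6
--- LRU ---
  step 0: ref 2 -> FAULT, frames=[2,-] (faults so far: 1)
  step 1: ref 2 -> HIT, frames=[2,-] (faults so far: 1)
  step 2: ref 2 -> HIT, frames=[2,-] (faults so far: 1)
  step 3: ref 5 -> FAULT, frames=[2,5] (faults so far: 2)
  step 4: ref 2 -> HIT, frames=[2,5] (faults so far: 2)
  step 5: ref 5 -> HIT, frames=[2,5] (faults so far: 2)
  step 6: ref 6 -> FAULT, evict 2, frames=[6,5] (faults so far: 3)
  step 7: ref 2 -> FAULT, evict 5, frames=[6,2] (faults so far: 4)
  step 8: ref 4 -> FAULT, evict 6, frames=[4,2] (faults so far: 5)
  step 9: ref 4 -> HIT, frames=[4,2] (faults so far: 5)
  step 10: ref 3 -> FAULT, evict 2, frames=[4,3] (faults so far: 6)
  LRU total faults: 6
--- Optimal ---
  step 0: ref 2 -> FAULT, frames=[2,-] (faults so far: 1)
  step 1: ref 2 -> HIT, frames=[2,-] (faults so far: 1)
  step 2: ref 2 -> HIT, frames=[2,-] (faults so far: 1)
  step 3: ref 5 -> FAULT, frames=[2,5] (faults so far: 2)
  step 4: ref 2 -> HIT, frames=[2,5] (faults so far: 2)
  step 5: ref 5 -> HIT, frames=[2,5] (faults so far: 2)
  step 6: ref 6 -> FAULT, evict 5, frames=[2,6] (faults so far: 3)
  step 7: ref 2 -> HIT, frames=[2,6] (faults so far: 3)
  step 8: ref 4 -> FAULT, evict 2, frames=[4,6] (faults so far: 4)
  step 9: ref 4 -> HIT, frames=[4,6] (faults so far: 4)
  step 10: ref 3 -> FAULT, evict 4, frames=[3,6] (faults so far: 5)
  Optimal total faults: 5

Answer: 6 6 5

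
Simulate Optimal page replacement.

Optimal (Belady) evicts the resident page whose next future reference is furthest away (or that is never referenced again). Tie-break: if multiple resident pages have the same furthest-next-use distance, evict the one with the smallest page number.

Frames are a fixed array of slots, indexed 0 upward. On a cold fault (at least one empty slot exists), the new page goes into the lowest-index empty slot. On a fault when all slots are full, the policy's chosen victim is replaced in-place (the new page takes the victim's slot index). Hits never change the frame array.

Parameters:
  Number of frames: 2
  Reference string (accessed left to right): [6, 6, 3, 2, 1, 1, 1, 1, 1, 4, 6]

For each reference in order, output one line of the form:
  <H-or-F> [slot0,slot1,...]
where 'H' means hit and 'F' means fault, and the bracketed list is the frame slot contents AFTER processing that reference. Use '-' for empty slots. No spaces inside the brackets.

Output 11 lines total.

F [6,-]
H [6,-]
F [6,3]
F [6,2]
F [6,1]
H [6,1]
H [6,1]
H [6,1]
H [6,1]
F [6,4]
H [6,4]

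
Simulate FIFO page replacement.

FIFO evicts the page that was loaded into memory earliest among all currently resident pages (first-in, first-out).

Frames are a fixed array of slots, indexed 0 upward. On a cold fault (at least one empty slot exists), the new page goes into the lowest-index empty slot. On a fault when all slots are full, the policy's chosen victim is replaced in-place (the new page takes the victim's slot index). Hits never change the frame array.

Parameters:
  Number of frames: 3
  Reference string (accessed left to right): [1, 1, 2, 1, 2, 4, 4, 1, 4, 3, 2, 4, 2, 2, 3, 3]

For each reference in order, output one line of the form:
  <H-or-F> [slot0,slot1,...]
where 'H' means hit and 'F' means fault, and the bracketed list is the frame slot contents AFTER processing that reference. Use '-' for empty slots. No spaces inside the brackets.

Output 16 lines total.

F [1,-,-]
H [1,-,-]
F [1,2,-]
H [1,2,-]
H [1,2,-]
F [1,2,4]
H [1,2,4]
H [1,2,4]
H [1,2,4]
F [3,2,4]
H [3,2,4]
H [3,2,4]
H [3,2,4]
H [3,2,4]
H [3,2,4]
H [3,2,4]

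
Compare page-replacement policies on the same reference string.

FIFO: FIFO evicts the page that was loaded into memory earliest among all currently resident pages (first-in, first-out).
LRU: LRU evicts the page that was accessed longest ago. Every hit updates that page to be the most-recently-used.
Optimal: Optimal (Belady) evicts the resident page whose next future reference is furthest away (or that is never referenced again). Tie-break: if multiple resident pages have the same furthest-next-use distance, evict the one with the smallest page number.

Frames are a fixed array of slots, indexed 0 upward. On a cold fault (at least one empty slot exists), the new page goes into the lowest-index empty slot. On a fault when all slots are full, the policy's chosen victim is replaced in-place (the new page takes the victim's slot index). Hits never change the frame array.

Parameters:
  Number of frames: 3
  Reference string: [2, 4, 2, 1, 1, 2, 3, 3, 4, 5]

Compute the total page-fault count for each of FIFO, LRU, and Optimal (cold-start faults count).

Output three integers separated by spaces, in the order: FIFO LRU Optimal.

--- FIFO ---
  step 0: ref 2 -> FAULT, frames=[2,-,-] (faults so far: 1)
  step 1: ref 4 -> FAULT, frames=[2,4,-] (faults so far: 2)
  step 2: ref 2 -> HIT, frames=[2,4,-] (faults so far: 2)
  step 3: ref 1 -> FAULT, frames=[2,4,1] (faults so far: 3)
  step 4: ref 1 -> HIT, frames=[2,4,1] (faults so far: 3)
  step 5: ref 2 -> HIT, frames=[2,4,1] (faults so far: 3)
  step 6: ref 3 -> FAULT, evict 2, frames=[3,4,1] (faults so far: 4)
  step 7: ref 3 -> HIT, frames=[3,4,1] (faults so far: 4)
  step 8: ref 4 -> HIT, frames=[3,4,1] (faults so far: 4)
  step 9: ref 5 -> FAULT, evict 4, frames=[3,5,1] (faults so far: 5)
  FIFO total faults: 5
--- LRU ---
  step 0: ref 2 -> FAULT, frames=[2,-,-] (faults so far: 1)
  step 1: ref 4 -> FAULT, frames=[2,4,-] (faults so far: 2)
  step 2: ref 2 -> HIT, frames=[2,4,-] (faults so far: 2)
  step 3: ref 1 -> FAULT, frames=[2,4,1] (faults so far: 3)
  step 4: ref 1 -> HIT, frames=[2,4,1] (faults so far: 3)
  step 5: ref 2 -> HIT, frames=[2,4,1] (faults so far: 3)
  step 6: ref 3 -> FAULT, evict 4, frames=[2,3,1] (faults so far: 4)
  step 7: ref 3 -> HIT, frames=[2,3,1] (faults so far: 4)
  step 8: ref 4 -> FAULT, evict 1, frames=[2,3,4] (faults so far: 5)
  step 9: ref 5 -> FAULT, evict 2, frames=[5,3,4] (faults so far: 6)
  LRU total faults: 6
--- Optimal ---
  step 0: ref 2 -> FAULT, frames=[2,-,-] (faults so far: 1)
  step 1: ref 4 -> FAULT, frames=[2,4,-] (faults so far: 2)
  step 2: ref 2 -> HIT, frames=[2,4,-] (faults so far: 2)
  step 3: ref 1 -> FAULT, frames=[2,4,1] (faults so far: 3)
  step 4: ref 1 -> HIT, frames=[2,4,1] (faults so far: 3)
  step 5: ref 2 -> HIT, frames=[2,4,1] (faults so far: 3)
  step 6: ref 3 -> FAULT, evict 1, frames=[2,4,3] (faults so far: 4)
  step 7: ref 3 -> HIT, frames=[2,4,3] (faults so far: 4)
  step 8: ref 4 -> HIT, frames=[2,4,3] (faults so far: 4)
  step 9: ref 5 -> FAULT, evict 2, frames=[5,4,3] (faults so far: 5)
  Optimal total faults: 5

Answer: 5 6 5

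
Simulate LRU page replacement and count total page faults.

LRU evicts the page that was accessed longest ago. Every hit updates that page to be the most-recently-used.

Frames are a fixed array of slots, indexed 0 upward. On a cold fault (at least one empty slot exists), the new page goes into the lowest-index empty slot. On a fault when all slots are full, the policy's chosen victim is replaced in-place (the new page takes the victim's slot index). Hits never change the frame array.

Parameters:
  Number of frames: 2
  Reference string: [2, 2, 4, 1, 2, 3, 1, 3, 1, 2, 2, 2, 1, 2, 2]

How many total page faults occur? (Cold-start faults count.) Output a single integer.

Step 0: ref 2 → FAULT, frames=[2,-]
Step 1: ref 2 → HIT, frames=[2,-]
Step 2: ref 4 → FAULT, frames=[2,4]
Step 3: ref 1 → FAULT (evict 2), frames=[1,4]
Step 4: ref 2 → FAULT (evict 4), frames=[1,2]
Step 5: ref 3 → FAULT (evict 1), frames=[3,2]
Step 6: ref 1 → FAULT (evict 2), frames=[3,1]
Step 7: ref 3 → HIT, frames=[3,1]
Step 8: ref 1 → HIT, frames=[3,1]
Step 9: ref 2 → FAULT (evict 3), frames=[2,1]
Step 10: ref 2 → HIT, frames=[2,1]
Step 11: ref 2 → HIT, frames=[2,1]
Step 12: ref 1 → HIT, frames=[2,1]
Step 13: ref 2 → HIT, frames=[2,1]
Step 14: ref 2 → HIT, frames=[2,1]
Total faults: 7

Answer: 7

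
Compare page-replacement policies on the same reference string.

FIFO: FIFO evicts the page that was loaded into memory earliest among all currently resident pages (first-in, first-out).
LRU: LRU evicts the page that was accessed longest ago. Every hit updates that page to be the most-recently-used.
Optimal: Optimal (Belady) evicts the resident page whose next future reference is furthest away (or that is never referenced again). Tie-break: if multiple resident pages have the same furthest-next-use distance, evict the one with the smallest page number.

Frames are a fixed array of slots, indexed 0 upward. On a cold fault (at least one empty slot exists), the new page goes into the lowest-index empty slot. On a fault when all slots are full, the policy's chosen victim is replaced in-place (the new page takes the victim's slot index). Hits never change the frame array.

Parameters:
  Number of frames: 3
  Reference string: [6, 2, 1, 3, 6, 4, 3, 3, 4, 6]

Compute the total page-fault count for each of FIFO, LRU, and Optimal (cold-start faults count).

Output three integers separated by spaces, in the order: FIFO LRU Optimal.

--- FIFO ---
  step 0: ref 6 -> FAULT, frames=[6,-,-] (faults so far: 1)
  step 1: ref 2 -> FAULT, frames=[6,2,-] (faults so far: 2)
  step 2: ref 1 -> FAULT, frames=[6,2,1] (faults so far: 3)
  step 3: ref 3 -> FAULT, evict 6, frames=[3,2,1] (faults so far: 4)
  step 4: ref 6 -> FAULT, evict 2, frames=[3,6,1] (faults so far: 5)
  step 5: ref 4 -> FAULT, evict 1, frames=[3,6,4] (faults so far: 6)
  step 6: ref 3 -> HIT, frames=[3,6,4] (faults so far: 6)
  step 7: ref 3 -> HIT, frames=[3,6,4] (faults so far: 6)
  step 8: ref 4 -> HIT, frames=[3,6,4] (faults so far: 6)
  step 9: ref 6 -> HIT, frames=[3,6,4] (faults so far: 6)
  FIFO total faults: 6
--- LRU ---
  step 0: ref 6 -> FAULT, frames=[6,-,-] (faults so far: 1)
  step 1: ref 2 -> FAULT, frames=[6,2,-] (faults so far: 2)
  step 2: ref 1 -> FAULT, frames=[6,2,1] (faults so far: 3)
  step 3: ref 3 -> FAULT, evict 6, frames=[3,2,1] (faults so far: 4)
  step 4: ref 6 -> FAULT, evict 2, frames=[3,6,1] (faults so far: 5)
  step 5: ref 4 -> FAULT, evict 1, frames=[3,6,4] (faults so far: 6)
  step 6: ref 3 -> HIT, frames=[3,6,4] (faults so far: 6)
  step 7: ref 3 -> HIT, frames=[3,6,4] (faults so far: 6)
  step 8: ref 4 -> HIT, frames=[3,6,4] (faults so far: 6)
  step 9: ref 6 -> HIT, frames=[3,6,4] (faults so far: 6)
  LRU total faults: 6
--- Optimal ---
  step 0: ref 6 -> FAULT, frames=[6,-,-] (faults so far: 1)
  step 1: ref 2 -> FAULT, frames=[6,2,-] (faults so far: 2)
  step 2: ref 1 -> FAULT, frames=[6,2,1] (faults so far: 3)
  step 3: ref 3 -> FAULT, evict 1, frames=[6,2,3] (faults so far: 4)
  step 4: ref 6 -> HIT, frames=[6,2,3] (faults so far: 4)
  step 5: ref 4 -> FAULT, evict 2, frames=[6,4,3] (faults so far: 5)
  step 6: ref 3 -> HIT, frames=[6,4,3] (faults so far: 5)
  step 7: ref 3 -> HIT, frames=[6,4,3] (faults so far: 5)
  step 8: ref 4 -> HIT, frames=[6,4,3] (faults so far: 5)
  step 9: ref 6 -> HIT, frames=[6,4,3] (faults so far: 5)
  Optimal total faults: 5

Answer: 6 6 5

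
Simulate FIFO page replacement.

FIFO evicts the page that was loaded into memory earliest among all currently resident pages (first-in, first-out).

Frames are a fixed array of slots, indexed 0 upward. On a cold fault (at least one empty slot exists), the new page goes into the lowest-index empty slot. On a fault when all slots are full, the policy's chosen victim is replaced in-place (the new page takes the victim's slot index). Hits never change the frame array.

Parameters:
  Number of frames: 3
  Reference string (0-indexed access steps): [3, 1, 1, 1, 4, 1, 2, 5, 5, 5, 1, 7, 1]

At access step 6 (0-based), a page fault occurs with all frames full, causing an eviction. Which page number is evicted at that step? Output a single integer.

Answer: 3

Derivation:
Step 0: ref 3 -> FAULT, frames=[3,-,-]
Step 1: ref 1 -> FAULT, frames=[3,1,-]
Step 2: ref 1 -> HIT, frames=[3,1,-]
Step 3: ref 1 -> HIT, frames=[3,1,-]
Step 4: ref 4 -> FAULT, frames=[3,1,4]
Step 5: ref 1 -> HIT, frames=[3,1,4]
Step 6: ref 2 -> FAULT, evict 3, frames=[2,1,4]
At step 6: evicted page 3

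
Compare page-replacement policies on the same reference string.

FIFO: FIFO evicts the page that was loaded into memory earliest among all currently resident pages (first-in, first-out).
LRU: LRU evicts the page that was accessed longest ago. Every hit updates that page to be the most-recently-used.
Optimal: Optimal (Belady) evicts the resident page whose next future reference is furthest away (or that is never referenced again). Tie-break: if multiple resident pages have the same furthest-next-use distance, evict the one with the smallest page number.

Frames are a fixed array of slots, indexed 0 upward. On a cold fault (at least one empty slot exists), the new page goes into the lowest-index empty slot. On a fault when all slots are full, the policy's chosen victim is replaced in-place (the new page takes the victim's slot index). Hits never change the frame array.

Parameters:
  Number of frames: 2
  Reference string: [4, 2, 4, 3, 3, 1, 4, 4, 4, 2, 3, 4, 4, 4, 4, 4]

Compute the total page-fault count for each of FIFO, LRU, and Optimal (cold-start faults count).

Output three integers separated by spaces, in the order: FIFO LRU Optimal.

--- FIFO ---
  step 0: ref 4 -> FAULT, frames=[4,-] (faults so far: 1)
  step 1: ref 2 -> FAULT, frames=[4,2] (faults so far: 2)
  step 2: ref 4 -> HIT, frames=[4,2] (faults so far: 2)
  step 3: ref 3 -> FAULT, evict 4, frames=[3,2] (faults so far: 3)
  step 4: ref 3 -> HIT, frames=[3,2] (faults so far: 3)
  step 5: ref 1 -> FAULT, evict 2, frames=[3,1] (faults so far: 4)
  step 6: ref 4 -> FAULT, evict 3, frames=[4,1] (faults so far: 5)
  step 7: ref 4 -> HIT, frames=[4,1] (faults so far: 5)
  step 8: ref 4 -> HIT, frames=[4,1] (faults so far: 5)
  step 9: ref 2 -> FAULT, evict 1, frames=[4,2] (faults so far: 6)
  step 10: ref 3 -> FAULT, evict 4, frames=[3,2] (faults so far: 7)
  step 11: ref 4 -> FAULT, evict 2, frames=[3,4] (faults so far: 8)
  step 12: ref 4 -> HIT, frames=[3,4] (faults so far: 8)
  step 13: ref 4 -> HIT, frames=[3,4] (faults so far: 8)
  step 14: ref 4 -> HIT, frames=[3,4] (faults so far: 8)
  step 15: ref 4 -> HIT, frames=[3,4] (faults so far: 8)
  FIFO total faults: 8
--- LRU ---
  step 0: ref 4 -> FAULT, frames=[4,-] (faults so far: 1)
  step 1: ref 2 -> FAULT, frames=[4,2] (faults so far: 2)
  step 2: ref 4 -> HIT, frames=[4,2] (faults so far: 2)
  step 3: ref 3 -> FAULT, evict 2, frames=[4,3] (faults so far: 3)
  step 4: ref 3 -> HIT, frames=[4,3] (faults so far: 3)
  step 5: ref 1 -> FAULT, evict 4, frames=[1,3] (faults so far: 4)
  step 6: ref 4 -> FAULT, evict 3, frames=[1,4] (faults so far: 5)
  step 7: ref 4 -> HIT, frames=[1,4] (faults so far: 5)
  step 8: ref 4 -> HIT, frames=[1,4] (faults so far: 5)
  step 9: ref 2 -> FAULT, evict 1, frames=[2,4] (faults so far: 6)
  step 10: ref 3 -> FAULT, evict 4, frames=[2,3] (faults so far: 7)
  step 11: ref 4 -> FAULT, evict 2, frames=[4,3] (faults so far: 8)
  step 12: ref 4 -> HIT, frames=[4,3] (faults so far: 8)
  step 13: ref 4 -> HIT, frames=[4,3] (faults so far: 8)
  step 14: ref 4 -> HIT, frames=[4,3] (faults so far: 8)
  step 15: ref 4 -> HIT, frames=[4,3] (faults so far: 8)
  LRU total faults: 8
--- Optimal ---
  step 0: ref 4 -> FAULT, frames=[4,-] (faults so far: 1)
  step 1: ref 2 -> FAULT, frames=[4,2] (faults so far: 2)
  step 2: ref 4 -> HIT, frames=[4,2] (faults so far: 2)
  step 3: ref 3 -> FAULT, evict 2, frames=[4,3] (faults so far: 3)
  step 4: ref 3 -> HIT, frames=[4,3] (faults so far: 3)
  step 5: ref 1 -> FAULT, evict 3, frames=[4,1] (faults so far: 4)
  step 6: ref 4 -> HIT, frames=[4,1] (faults so far: 4)
  step 7: ref 4 -> HIT, frames=[4,1] (faults so far: 4)
  step 8: ref 4 -> HIT, frames=[4,1] (faults so far: 4)
  step 9: ref 2 -> FAULT, evict 1, frames=[4,2] (faults so far: 5)
  step 10: ref 3 -> FAULT, evict 2, frames=[4,3] (faults so far: 6)
  step 11: ref 4 -> HIT, frames=[4,3] (faults so far: 6)
  step 12: ref 4 -> HIT, frames=[4,3] (faults so far: 6)
  step 13: ref 4 -> HIT, frames=[4,3] (faults so far: 6)
  step 14: ref 4 -> HIT, frames=[4,3] (faults so far: 6)
  step 15: ref 4 -> HIT, frames=[4,3] (faults so far: 6)
  Optimal total faults: 6

Answer: 8 8 6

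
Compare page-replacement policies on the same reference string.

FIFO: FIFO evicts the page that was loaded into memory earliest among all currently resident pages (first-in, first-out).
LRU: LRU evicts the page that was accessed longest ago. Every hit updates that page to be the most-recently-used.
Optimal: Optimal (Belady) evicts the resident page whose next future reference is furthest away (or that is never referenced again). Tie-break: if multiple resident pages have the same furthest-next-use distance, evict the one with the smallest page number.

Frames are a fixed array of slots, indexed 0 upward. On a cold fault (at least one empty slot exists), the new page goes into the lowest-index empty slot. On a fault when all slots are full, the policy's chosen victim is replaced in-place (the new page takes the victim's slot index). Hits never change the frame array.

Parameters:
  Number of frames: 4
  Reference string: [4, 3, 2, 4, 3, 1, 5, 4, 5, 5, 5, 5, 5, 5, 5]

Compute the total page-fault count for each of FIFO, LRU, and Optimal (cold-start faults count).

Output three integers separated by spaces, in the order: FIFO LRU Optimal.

Answer: 6 5 5

Derivation:
--- FIFO ---
  step 0: ref 4 -> FAULT, frames=[4,-,-,-] (faults so far: 1)
  step 1: ref 3 -> FAULT, frames=[4,3,-,-] (faults so far: 2)
  step 2: ref 2 -> FAULT, frames=[4,3,2,-] (faults so far: 3)
  step 3: ref 4 -> HIT, frames=[4,3,2,-] (faults so far: 3)
  step 4: ref 3 -> HIT, frames=[4,3,2,-] (faults so far: 3)
  step 5: ref 1 -> FAULT, frames=[4,3,2,1] (faults so far: 4)
  step 6: ref 5 -> FAULT, evict 4, frames=[5,3,2,1] (faults so far: 5)
  step 7: ref 4 -> FAULT, evict 3, frames=[5,4,2,1] (faults so far: 6)
  step 8: ref 5 -> HIT, frames=[5,4,2,1] (faults so far: 6)
  step 9: ref 5 -> HIT, frames=[5,4,2,1] (faults so far: 6)
  step 10: ref 5 -> HIT, frames=[5,4,2,1] (faults so far: 6)
  step 11: ref 5 -> HIT, frames=[5,4,2,1] (faults so far: 6)
  step 12: ref 5 -> HIT, frames=[5,4,2,1] (faults so far: 6)
  step 13: ref 5 -> HIT, frames=[5,4,2,1] (faults so far: 6)
  step 14: ref 5 -> HIT, frames=[5,4,2,1] (faults so far: 6)
  FIFO total faults: 6
--- LRU ---
  step 0: ref 4 -> FAULT, frames=[4,-,-,-] (faults so far: 1)
  step 1: ref 3 -> FAULT, frames=[4,3,-,-] (faults so far: 2)
  step 2: ref 2 -> FAULT, frames=[4,3,2,-] (faults so far: 3)
  step 3: ref 4 -> HIT, frames=[4,3,2,-] (faults so far: 3)
  step 4: ref 3 -> HIT, frames=[4,3,2,-] (faults so far: 3)
  step 5: ref 1 -> FAULT, frames=[4,3,2,1] (faults so far: 4)
  step 6: ref 5 -> FAULT, evict 2, frames=[4,3,5,1] (faults so far: 5)
  step 7: ref 4 -> HIT, frames=[4,3,5,1] (faults so far: 5)
  step 8: ref 5 -> HIT, frames=[4,3,5,1] (faults so far: 5)
  step 9: ref 5 -> HIT, frames=[4,3,5,1] (faults so far: 5)
  step 10: ref 5 -> HIT, frames=[4,3,5,1] (faults so far: 5)
  step 11: ref 5 -> HIT, frames=[4,3,5,1] (faults so far: 5)
  step 12: ref 5 -> HIT, frames=[4,3,5,1] (faults so far: 5)
  step 13: ref 5 -> HIT, frames=[4,3,5,1] (faults so far: 5)
  step 14: ref 5 -> HIT, frames=[4,3,5,1] (faults so far: 5)
  LRU total faults: 5
--- Optimal ---
  step 0: ref 4 -> FAULT, frames=[4,-,-,-] (faults so far: 1)
  step 1: ref 3 -> FAULT, frames=[4,3,-,-] (faults so far: 2)
  step 2: ref 2 -> FAULT, frames=[4,3,2,-] (faults so far: 3)
  step 3: ref 4 -> HIT, frames=[4,3,2,-] (faults so far: 3)
  step 4: ref 3 -> HIT, frames=[4,3,2,-] (faults so far: 3)
  step 5: ref 1 -> FAULT, frames=[4,3,2,1] (faults so far: 4)
  step 6: ref 5 -> FAULT, evict 1, frames=[4,3,2,5] (faults so far: 5)
  step 7: ref 4 -> HIT, frames=[4,3,2,5] (faults so far: 5)
  step 8: ref 5 -> HIT, frames=[4,3,2,5] (faults so far: 5)
  step 9: ref 5 -> HIT, frames=[4,3,2,5] (faults so far: 5)
  step 10: ref 5 -> HIT, frames=[4,3,2,5] (faults so far: 5)
  step 11: ref 5 -> HIT, frames=[4,3,2,5] (faults so far: 5)
  step 12: ref 5 -> HIT, frames=[4,3,2,5] (faults so far: 5)
  step 13: ref 5 -> HIT, frames=[4,3,2,5] (faults so far: 5)
  step 14: ref 5 -> HIT, frames=[4,3,2,5] (faults so far: 5)
  Optimal total faults: 5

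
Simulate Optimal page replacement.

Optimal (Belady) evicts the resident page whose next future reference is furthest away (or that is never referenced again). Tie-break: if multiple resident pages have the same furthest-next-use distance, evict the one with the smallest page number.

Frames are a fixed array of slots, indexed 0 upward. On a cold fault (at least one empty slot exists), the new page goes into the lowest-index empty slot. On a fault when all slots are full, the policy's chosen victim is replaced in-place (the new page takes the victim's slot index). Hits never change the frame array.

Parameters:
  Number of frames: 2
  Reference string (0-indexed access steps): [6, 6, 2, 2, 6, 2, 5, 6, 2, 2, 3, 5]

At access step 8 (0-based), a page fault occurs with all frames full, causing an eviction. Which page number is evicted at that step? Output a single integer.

Step 0: ref 6 -> FAULT, frames=[6,-]
Step 1: ref 6 -> HIT, frames=[6,-]
Step 2: ref 2 -> FAULT, frames=[6,2]
Step 3: ref 2 -> HIT, frames=[6,2]
Step 4: ref 6 -> HIT, frames=[6,2]
Step 5: ref 2 -> HIT, frames=[6,2]
Step 6: ref 5 -> FAULT, evict 2, frames=[6,5]
Step 7: ref 6 -> HIT, frames=[6,5]
Step 8: ref 2 -> FAULT, evict 6, frames=[2,5]
At step 8: evicted page 6

Answer: 6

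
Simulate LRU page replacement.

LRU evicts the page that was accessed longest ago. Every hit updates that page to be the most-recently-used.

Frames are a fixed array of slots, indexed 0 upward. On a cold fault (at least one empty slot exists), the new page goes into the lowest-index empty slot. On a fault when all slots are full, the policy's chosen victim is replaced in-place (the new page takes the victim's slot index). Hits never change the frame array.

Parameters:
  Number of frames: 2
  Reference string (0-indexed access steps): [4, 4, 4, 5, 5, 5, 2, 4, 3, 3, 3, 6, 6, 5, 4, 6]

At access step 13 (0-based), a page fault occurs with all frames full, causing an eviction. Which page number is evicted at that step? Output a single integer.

Step 0: ref 4 -> FAULT, frames=[4,-]
Step 1: ref 4 -> HIT, frames=[4,-]
Step 2: ref 4 -> HIT, frames=[4,-]
Step 3: ref 5 -> FAULT, frames=[4,5]
Step 4: ref 5 -> HIT, frames=[4,5]
Step 5: ref 5 -> HIT, frames=[4,5]
Step 6: ref 2 -> FAULT, evict 4, frames=[2,5]
Step 7: ref 4 -> FAULT, evict 5, frames=[2,4]
Step 8: ref 3 -> FAULT, evict 2, frames=[3,4]
Step 9: ref 3 -> HIT, frames=[3,4]
Step 10: ref 3 -> HIT, frames=[3,4]
Step 11: ref 6 -> FAULT, evict 4, frames=[3,6]
Step 12: ref 6 -> HIT, frames=[3,6]
Step 13: ref 5 -> FAULT, evict 3, frames=[5,6]
At step 13: evicted page 3

Answer: 3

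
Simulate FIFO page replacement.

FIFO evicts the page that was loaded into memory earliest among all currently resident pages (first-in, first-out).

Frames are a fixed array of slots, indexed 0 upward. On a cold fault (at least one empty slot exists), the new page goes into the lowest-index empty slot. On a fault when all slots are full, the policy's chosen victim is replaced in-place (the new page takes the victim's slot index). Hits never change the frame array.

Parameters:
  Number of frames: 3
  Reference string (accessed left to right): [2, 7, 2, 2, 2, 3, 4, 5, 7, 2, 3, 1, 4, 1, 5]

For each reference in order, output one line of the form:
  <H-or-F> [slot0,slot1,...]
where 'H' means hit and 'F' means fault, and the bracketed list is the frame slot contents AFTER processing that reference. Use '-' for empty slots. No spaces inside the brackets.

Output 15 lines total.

F [2,-,-]
F [2,7,-]
H [2,7,-]
H [2,7,-]
H [2,7,-]
F [2,7,3]
F [4,7,3]
F [4,5,3]
F [4,5,7]
F [2,5,7]
F [2,3,7]
F [2,3,1]
F [4,3,1]
H [4,3,1]
F [4,5,1]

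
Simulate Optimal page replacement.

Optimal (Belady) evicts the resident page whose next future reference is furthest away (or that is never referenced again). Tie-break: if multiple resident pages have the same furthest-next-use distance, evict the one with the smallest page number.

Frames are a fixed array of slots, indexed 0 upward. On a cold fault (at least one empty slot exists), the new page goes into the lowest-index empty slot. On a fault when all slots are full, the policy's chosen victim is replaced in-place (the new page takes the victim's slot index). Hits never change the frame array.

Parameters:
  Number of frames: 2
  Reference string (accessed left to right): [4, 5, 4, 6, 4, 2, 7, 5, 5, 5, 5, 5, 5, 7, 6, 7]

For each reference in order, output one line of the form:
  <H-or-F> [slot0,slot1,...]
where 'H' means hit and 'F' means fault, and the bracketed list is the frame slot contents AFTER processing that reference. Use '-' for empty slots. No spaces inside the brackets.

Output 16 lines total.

F [4,-]
F [4,5]
H [4,5]
F [4,6]
H [4,6]
F [2,6]
F [7,6]
F [7,5]
H [7,5]
H [7,5]
H [7,5]
H [7,5]
H [7,5]
H [7,5]
F [7,6]
H [7,6]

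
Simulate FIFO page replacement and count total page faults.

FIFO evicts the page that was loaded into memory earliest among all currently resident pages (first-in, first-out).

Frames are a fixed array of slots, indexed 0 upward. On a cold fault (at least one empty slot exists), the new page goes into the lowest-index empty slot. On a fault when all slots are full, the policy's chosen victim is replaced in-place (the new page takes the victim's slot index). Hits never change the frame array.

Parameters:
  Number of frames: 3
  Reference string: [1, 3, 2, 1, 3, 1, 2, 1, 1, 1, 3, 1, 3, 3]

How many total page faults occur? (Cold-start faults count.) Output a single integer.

Answer: 3

Derivation:
Step 0: ref 1 → FAULT, frames=[1,-,-]
Step 1: ref 3 → FAULT, frames=[1,3,-]
Step 2: ref 2 → FAULT, frames=[1,3,2]
Step 3: ref 1 → HIT, frames=[1,3,2]
Step 4: ref 3 → HIT, frames=[1,3,2]
Step 5: ref 1 → HIT, frames=[1,3,2]
Step 6: ref 2 → HIT, frames=[1,3,2]
Step 7: ref 1 → HIT, frames=[1,3,2]
Step 8: ref 1 → HIT, frames=[1,3,2]
Step 9: ref 1 → HIT, frames=[1,3,2]
Step 10: ref 3 → HIT, frames=[1,3,2]
Step 11: ref 1 → HIT, frames=[1,3,2]
Step 12: ref 3 → HIT, frames=[1,3,2]
Step 13: ref 3 → HIT, frames=[1,3,2]
Total faults: 3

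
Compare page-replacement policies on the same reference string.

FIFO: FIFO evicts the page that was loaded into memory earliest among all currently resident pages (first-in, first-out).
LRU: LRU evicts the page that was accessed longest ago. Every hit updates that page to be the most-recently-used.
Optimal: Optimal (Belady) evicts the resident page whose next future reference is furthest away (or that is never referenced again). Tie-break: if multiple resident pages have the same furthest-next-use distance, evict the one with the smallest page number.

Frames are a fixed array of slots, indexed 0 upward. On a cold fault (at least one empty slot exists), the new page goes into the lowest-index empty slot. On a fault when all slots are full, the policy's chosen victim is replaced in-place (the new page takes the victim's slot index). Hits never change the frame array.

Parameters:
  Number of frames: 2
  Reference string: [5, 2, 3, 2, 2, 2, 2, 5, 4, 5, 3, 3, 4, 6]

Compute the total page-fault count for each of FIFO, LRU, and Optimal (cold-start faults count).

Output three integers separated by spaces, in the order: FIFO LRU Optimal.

--- FIFO ---
  step 0: ref 5 -> FAULT, frames=[5,-] (faults so far: 1)
  step 1: ref 2 -> FAULT, frames=[5,2] (faults so far: 2)
  step 2: ref 3 -> FAULT, evict 5, frames=[3,2] (faults so far: 3)
  step 3: ref 2 -> HIT, frames=[3,2] (faults so far: 3)
  step 4: ref 2 -> HIT, frames=[3,2] (faults so far: 3)
  step 5: ref 2 -> HIT, frames=[3,2] (faults so far: 3)
  step 6: ref 2 -> HIT, frames=[3,2] (faults so far: 3)
  step 7: ref 5 -> FAULT, evict 2, frames=[3,5] (faults so far: 4)
  step 8: ref 4 -> FAULT, evict 3, frames=[4,5] (faults so far: 5)
  step 9: ref 5 -> HIT, frames=[4,5] (faults so far: 5)
  step 10: ref 3 -> FAULT, evict 5, frames=[4,3] (faults so far: 6)
  step 11: ref 3 -> HIT, frames=[4,3] (faults so far: 6)
  step 12: ref 4 -> HIT, frames=[4,3] (faults so far: 6)
  step 13: ref 6 -> FAULT, evict 4, frames=[6,3] (faults so far: 7)
  FIFO total faults: 7
--- LRU ---
  step 0: ref 5 -> FAULT, frames=[5,-] (faults so far: 1)
  step 1: ref 2 -> FAULT, frames=[5,2] (faults so far: 2)
  step 2: ref 3 -> FAULT, evict 5, frames=[3,2] (faults so far: 3)
  step 3: ref 2 -> HIT, frames=[3,2] (faults so far: 3)
  step 4: ref 2 -> HIT, frames=[3,2] (faults so far: 3)
  step 5: ref 2 -> HIT, frames=[3,2] (faults so far: 3)
  step 6: ref 2 -> HIT, frames=[3,2] (faults so far: 3)
  step 7: ref 5 -> FAULT, evict 3, frames=[5,2] (faults so far: 4)
  step 8: ref 4 -> FAULT, evict 2, frames=[5,4] (faults so far: 5)
  step 9: ref 5 -> HIT, frames=[5,4] (faults so far: 5)
  step 10: ref 3 -> FAULT, evict 4, frames=[5,3] (faults so far: 6)
  step 11: ref 3 -> HIT, frames=[5,3] (faults so far: 6)
  step 12: ref 4 -> FAULT, evict 5, frames=[4,3] (faults so far: 7)
  step 13: ref 6 -> FAULT, evict 3, frames=[4,6] (faults so far: 8)
  LRU total faults: 8
--- Optimal ---
  step 0: ref 5 -> FAULT, frames=[5,-] (faults so far: 1)
  step 1: ref 2 -> FAULT, frames=[5,2] (faults so far: 2)
  step 2: ref 3 -> FAULT, evict 5, frames=[3,2] (faults so far: 3)
  step 3: ref 2 -> HIT, frames=[3,2] (faults so far: 3)
  step 4: ref 2 -> HIT, frames=[3,2] (faults so far: 3)
  step 5: ref 2 -> HIT, frames=[3,2] (faults so far: 3)
  step 6: ref 2 -> HIT, frames=[3,2] (faults so far: 3)
  step 7: ref 5 -> FAULT, evict 2, frames=[3,5] (faults so far: 4)
  step 8: ref 4 -> FAULT, evict 3, frames=[4,5] (faults so far: 5)
  step 9: ref 5 -> HIT, frames=[4,5] (faults so far: 5)
  step 10: ref 3 -> FAULT, evict 5, frames=[4,3] (faults so far: 6)
  step 11: ref 3 -> HIT, frames=[4,3] (faults so far: 6)
  step 12: ref 4 -> HIT, frames=[4,3] (faults so far: 6)
  step 13: ref 6 -> FAULT, evict 3, frames=[4,6] (faults so far: 7)
  Optimal total faults: 7

Answer: 7 8 7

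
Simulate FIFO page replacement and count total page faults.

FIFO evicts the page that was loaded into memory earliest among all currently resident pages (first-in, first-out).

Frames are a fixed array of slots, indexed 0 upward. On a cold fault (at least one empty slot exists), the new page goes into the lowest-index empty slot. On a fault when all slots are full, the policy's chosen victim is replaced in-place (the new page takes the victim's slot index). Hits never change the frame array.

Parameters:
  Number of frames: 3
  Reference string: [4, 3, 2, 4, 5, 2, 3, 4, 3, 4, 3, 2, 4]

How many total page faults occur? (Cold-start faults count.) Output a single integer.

Step 0: ref 4 → FAULT, frames=[4,-,-]
Step 1: ref 3 → FAULT, frames=[4,3,-]
Step 2: ref 2 → FAULT, frames=[4,3,2]
Step 3: ref 4 → HIT, frames=[4,3,2]
Step 4: ref 5 → FAULT (evict 4), frames=[5,3,2]
Step 5: ref 2 → HIT, frames=[5,3,2]
Step 6: ref 3 → HIT, frames=[5,3,2]
Step 7: ref 4 → FAULT (evict 3), frames=[5,4,2]
Step 8: ref 3 → FAULT (evict 2), frames=[5,4,3]
Step 9: ref 4 → HIT, frames=[5,4,3]
Step 10: ref 3 → HIT, frames=[5,4,3]
Step 11: ref 2 → FAULT (evict 5), frames=[2,4,3]
Step 12: ref 4 → HIT, frames=[2,4,3]
Total faults: 7

Answer: 7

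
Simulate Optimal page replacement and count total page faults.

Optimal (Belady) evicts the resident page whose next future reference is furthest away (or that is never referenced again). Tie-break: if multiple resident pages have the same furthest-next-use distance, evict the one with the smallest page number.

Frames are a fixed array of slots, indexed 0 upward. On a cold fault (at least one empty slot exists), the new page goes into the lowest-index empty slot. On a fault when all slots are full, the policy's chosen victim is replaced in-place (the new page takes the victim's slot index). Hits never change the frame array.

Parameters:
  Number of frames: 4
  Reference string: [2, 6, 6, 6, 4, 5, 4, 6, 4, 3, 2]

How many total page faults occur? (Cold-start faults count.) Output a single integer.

Step 0: ref 2 → FAULT, frames=[2,-,-,-]
Step 1: ref 6 → FAULT, frames=[2,6,-,-]
Step 2: ref 6 → HIT, frames=[2,6,-,-]
Step 3: ref 6 → HIT, frames=[2,6,-,-]
Step 4: ref 4 → FAULT, frames=[2,6,4,-]
Step 5: ref 5 → FAULT, frames=[2,6,4,5]
Step 6: ref 4 → HIT, frames=[2,6,4,5]
Step 7: ref 6 → HIT, frames=[2,6,4,5]
Step 8: ref 4 → HIT, frames=[2,6,4,5]
Step 9: ref 3 → FAULT (evict 4), frames=[2,6,3,5]
Step 10: ref 2 → HIT, frames=[2,6,3,5]
Total faults: 5

Answer: 5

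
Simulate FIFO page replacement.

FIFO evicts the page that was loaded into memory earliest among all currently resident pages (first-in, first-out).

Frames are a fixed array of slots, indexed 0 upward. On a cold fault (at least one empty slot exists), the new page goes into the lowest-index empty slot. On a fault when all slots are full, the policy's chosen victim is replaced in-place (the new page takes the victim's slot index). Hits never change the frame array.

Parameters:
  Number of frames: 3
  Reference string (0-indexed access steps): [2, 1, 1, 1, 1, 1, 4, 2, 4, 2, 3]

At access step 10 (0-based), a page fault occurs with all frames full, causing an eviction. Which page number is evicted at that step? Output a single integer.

Answer: 2

Derivation:
Step 0: ref 2 -> FAULT, frames=[2,-,-]
Step 1: ref 1 -> FAULT, frames=[2,1,-]
Step 2: ref 1 -> HIT, frames=[2,1,-]
Step 3: ref 1 -> HIT, frames=[2,1,-]
Step 4: ref 1 -> HIT, frames=[2,1,-]
Step 5: ref 1 -> HIT, frames=[2,1,-]
Step 6: ref 4 -> FAULT, frames=[2,1,4]
Step 7: ref 2 -> HIT, frames=[2,1,4]
Step 8: ref 4 -> HIT, frames=[2,1,4]
Step 9: ref 2 -> HIT, frames=[2,1,4]
Step 10: ref 3 -> FAULT, evict 2, frames=[3,1,4]
At step 10: evicted page 2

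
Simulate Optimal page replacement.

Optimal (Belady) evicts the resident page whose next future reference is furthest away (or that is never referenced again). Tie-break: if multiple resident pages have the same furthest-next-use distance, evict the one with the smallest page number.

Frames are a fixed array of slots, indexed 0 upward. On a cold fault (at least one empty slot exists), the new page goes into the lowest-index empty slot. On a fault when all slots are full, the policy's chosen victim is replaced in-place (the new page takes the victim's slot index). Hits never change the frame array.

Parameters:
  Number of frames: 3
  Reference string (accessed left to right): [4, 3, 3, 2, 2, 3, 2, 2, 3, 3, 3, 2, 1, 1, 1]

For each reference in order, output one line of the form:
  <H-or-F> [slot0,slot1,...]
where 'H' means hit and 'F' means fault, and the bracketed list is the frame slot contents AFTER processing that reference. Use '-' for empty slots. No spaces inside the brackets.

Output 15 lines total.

F [4,-,-]
F [4,3,-]
H [4,3,-]
F [4,3,2]
H [4,3,2]
H [4,3,2]
H [4,3,2]
H [4,3,2]
H [4,3,2]
H [4,3,2]
H [4,3,2]
H [4,3,2]
F [4,3,1]
H [4,3,1]
H [4,3,1]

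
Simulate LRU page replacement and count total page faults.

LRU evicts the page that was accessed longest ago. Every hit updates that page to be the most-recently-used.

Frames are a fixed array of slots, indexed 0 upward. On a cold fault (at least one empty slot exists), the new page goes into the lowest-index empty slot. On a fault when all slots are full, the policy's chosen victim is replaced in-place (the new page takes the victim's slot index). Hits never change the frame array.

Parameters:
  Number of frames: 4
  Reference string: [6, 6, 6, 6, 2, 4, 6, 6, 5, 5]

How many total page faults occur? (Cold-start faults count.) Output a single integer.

Step 0: ref 6 → FAULT, frames=[6,-,-,-]
Step 1: ref 6 → HIT, frames=[6,-,-,-]
Step 2: ref 6 → HIT, frames=[6,-,-,-]
Step 3: ref 6 → HIT, frames=[6,-,-,-]
Step 4: ref 2 → FAULT, frames=[6,2,-,-]
Step 5: ref 4 → FAULT, frames=[6,2,4,-]
Step 6: ref 6 → HIT, frames=[6,2,4,-]
Step 7: ref 6 → HIT, frames=[6,2,4,-]
Step 8: ref 5 → FAULT, frames=[6,2,4,5]
Step 9: ref 5 → HIT, frames=[6,2,4,5]
Total faults: 4

Answer: 4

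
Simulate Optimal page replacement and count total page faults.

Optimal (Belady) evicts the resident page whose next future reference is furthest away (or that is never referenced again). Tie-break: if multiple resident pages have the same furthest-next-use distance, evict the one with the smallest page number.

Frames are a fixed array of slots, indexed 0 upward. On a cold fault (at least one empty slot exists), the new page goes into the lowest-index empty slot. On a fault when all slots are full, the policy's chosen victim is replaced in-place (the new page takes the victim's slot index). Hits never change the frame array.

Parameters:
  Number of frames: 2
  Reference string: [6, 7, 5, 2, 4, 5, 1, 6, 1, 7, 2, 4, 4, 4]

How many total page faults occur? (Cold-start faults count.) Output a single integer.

Step 0: ref 6 → FAULT, frames=[6,-]
Step 1: ref 7 → FAULT, frames=[6,7]
Step 2: ref 5 → FAULT (evict 7), frames=[6,5]
Step 3: ref 2 → FAULT (evict 6), frames=[2,5]
Step 4: ref 4 → FAULT (evict 2), frames=[4,5]
Step 5: ref 5 → HIT, frames=[4,5]
Step 6: ref 1 → FAULT (evict 5), frames=[4,1]
Step 7: ref 6 → FAULT (evict 4), frames=[6,1]
Step 8: ref 1 → HIT, frames=[6,1]
Step 9: ref 7 → FAULT (evict 1), frames=[6,7]
Step 10: ref 2 → FAULT (evict 6), frames=[2,7]
Step 11: ref 4 → FAULT (evict 2), frames=[4,7]
Step 12: ref 4 → HIT, frames=[4,7]
Step 13: ref 4 → HIT, frames=[4,7]
Total faults: 10

Answer: 10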